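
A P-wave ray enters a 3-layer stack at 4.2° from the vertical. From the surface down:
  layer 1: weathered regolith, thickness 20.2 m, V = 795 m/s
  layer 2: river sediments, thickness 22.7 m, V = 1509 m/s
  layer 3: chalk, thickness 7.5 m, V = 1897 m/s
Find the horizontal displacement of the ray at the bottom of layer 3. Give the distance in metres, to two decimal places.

6.00 m

Apply Snell's law at each interface; in layer i the horizontal offset is hᵢ·tan θᵢ.
Layer 1: θ = 4.20°; offset = 20.2·tan 4.20° = 1.4834 m.
Layer 2: sin θ = 1509·sin 4.2°/795 = 0.1390, θ = 7.99°; offset = 22.7·tan 7.99° = 3.1866 m.
Layer 3: sin θ = 1897·sin 4.2°/795 = 0.1748, θ = 10.06°; offset = 7.5·tan 10.06° = 1.3312 m.
Total horizontal offset = 6.0011 m.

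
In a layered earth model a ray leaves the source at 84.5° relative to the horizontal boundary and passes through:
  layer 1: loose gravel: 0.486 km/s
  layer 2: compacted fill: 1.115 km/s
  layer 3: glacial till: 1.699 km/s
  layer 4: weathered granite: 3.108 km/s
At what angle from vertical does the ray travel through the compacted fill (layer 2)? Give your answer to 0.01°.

From the normal: θ₁ = 90° − 84.5° = 5.5°.
Ray parameter p = sin 5.5° / 0.486 = 1.9721e-01 s/km.
sin θ_2 = p·V_2 = 1.9721e-01 × 1.115 = 0.2199.
θ_2 = arcsin 0.2199 = 12.70°.

12.70°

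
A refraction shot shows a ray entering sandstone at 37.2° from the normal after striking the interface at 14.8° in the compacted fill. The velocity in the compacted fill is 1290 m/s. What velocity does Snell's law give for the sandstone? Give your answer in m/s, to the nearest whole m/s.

3053 m/s

sin 14.8° = 0.2554; sin 37.2° = 0.6046.
V₂ = V₁·(sin θ₂/sin θ₁) = 1290·(0.6046/0.2554) = 3053.22 m/s.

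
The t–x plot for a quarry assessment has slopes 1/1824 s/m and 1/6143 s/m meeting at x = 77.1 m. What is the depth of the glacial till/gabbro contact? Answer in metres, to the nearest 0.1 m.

x_cross = 2h·√((V₂+V₁)/(V₂−V₁)) → h = x_cross / (2·√((V₂+V₁)/(V₂−V₁))).
√((V₂+V₁)/(V₂−V₁)) = √((6143+1824)/(6143−1824)) = 1.3582.
h = 77.1 / (2·1.3582) = 28.38 m.

28.4 m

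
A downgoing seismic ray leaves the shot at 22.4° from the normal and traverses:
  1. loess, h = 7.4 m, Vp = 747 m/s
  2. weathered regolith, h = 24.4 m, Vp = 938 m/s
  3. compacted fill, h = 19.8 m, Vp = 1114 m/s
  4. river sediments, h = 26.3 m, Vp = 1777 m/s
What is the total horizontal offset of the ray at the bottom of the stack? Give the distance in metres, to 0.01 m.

86.49 m

Ray parameter p = sin 22.4° / 747 m/s = 5.1013e-04 s/m.
Layer 1: θ = 22.40°; offset = 7.4·tan 22.40° = 3.0501 m.
Layer 2: sin θ = p·938 = 0.4785 → θ = 28.59°; offset = 24.4·tan 28.59° = 13.2966 m.
Layer 3: sin θ = p·1114 = 0.5683 → θ = 34.63°; offset = 19.8·tan 34.63° = 13.6749 m.
Layer 4: sin θ = p·1777 = 0.9065 → θ = 65.03°; offset = 26.3·tan 65.03° = 56.4707 m.
Summing the layer offsets gives 86.4923 m.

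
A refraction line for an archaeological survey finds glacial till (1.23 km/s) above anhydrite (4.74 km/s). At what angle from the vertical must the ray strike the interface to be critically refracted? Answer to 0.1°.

At critical incidence the refracted ray runs along the interface (θ₂ = 90°), so sin θ_c = V₁/V₂.
θ_c = arcsin(1.23/4.74) = arcsin 0.2595 = 15.04°.

15.0°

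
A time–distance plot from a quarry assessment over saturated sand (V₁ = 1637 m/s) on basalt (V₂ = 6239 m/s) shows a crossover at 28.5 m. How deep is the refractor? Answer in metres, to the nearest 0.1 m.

h = (x_cross/2)·√((V₂−V₁)/(V₂+V₁)).
(V₂−V₁)/(V₂+V₁) = (6239−1637)/(6239+1637) = 0.5843; √ = 0.7644.
h = (28.5/2)·0.7644 = 10.89 m.

10.9 m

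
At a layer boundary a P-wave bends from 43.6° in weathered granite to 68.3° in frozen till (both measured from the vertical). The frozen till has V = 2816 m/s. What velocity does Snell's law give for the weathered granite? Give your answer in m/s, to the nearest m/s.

2090 m/s

sin 43.6° = 0.6896; sin 68.3° = 0.9291.
V₁ = V₂·(sin θ₁/sin θ₂) = 2816·(0.6896/0.9291) = 2090.09 m/s.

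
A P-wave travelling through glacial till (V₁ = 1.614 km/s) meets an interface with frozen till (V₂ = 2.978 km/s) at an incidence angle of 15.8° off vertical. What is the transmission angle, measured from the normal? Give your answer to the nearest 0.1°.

sin θ₁/V₁ = sin θ₂/V₂ ⇒ sin θ₂ = 2.978·sin 15.8°/1.614 = 2.978·0.2723/1.614 = 0.5024.
θ₂ = sin⁻¹(0.5024) = 30.16° (from vertical).

30.2°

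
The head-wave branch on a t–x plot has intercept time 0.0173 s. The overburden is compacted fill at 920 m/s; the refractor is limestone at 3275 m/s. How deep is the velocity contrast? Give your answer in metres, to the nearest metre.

8 m

h = tᵢ·V₁·V₂ / (2·√(V₂²−V₁²)).
√(V₂²−V₁²) = √(3275² − 920²) = 3143.1 m/s.
h = 0.0173 s × 920 × 3275 / (2 × 3143.1) = 8.29 m.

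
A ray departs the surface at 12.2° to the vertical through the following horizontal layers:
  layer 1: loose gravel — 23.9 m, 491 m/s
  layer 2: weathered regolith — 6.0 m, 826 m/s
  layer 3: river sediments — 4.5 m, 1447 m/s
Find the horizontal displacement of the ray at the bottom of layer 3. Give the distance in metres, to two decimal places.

11.03 m

Apply Snell's law at each interface; in layer i the horizontal offset is hᵢ·tan θᵢ.
Layer 1: θ = 12.20°; offset = 23.9·tan 12.20° = 5.1674 m.
Layer 2: sin θ = 826·sin 12.2°/491 = 0.3555, θ = 20.82°; offset = 6.0·tan 20.82° = 2.2821 m.
Layer 3: sin θ = 1447·sin 12.2°/491 = 0.6228, θ = 38.52°; offset = 4.5·tan 38.52° = 3.5820 m.
Σ offsets = 11.0315 m.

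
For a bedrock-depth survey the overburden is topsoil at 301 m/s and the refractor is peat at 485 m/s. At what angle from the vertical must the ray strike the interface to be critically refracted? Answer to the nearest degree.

Critical incidence: sin θ_c = V₁/V₂ = 301/485 = 0.6206.
θ_c = arcsin 0.6206 = 38.36°.

38°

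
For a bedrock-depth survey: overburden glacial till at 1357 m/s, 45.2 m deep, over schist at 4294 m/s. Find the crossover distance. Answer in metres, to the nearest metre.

125 m

θ_c = arcsin(1357/4294) = 18.42°, so cos θ_c = 0.9488 and tᵢ = 2h cos θ_c/V₁ = 0.0632 s.
At crossover x/V₁ = x/V₂ + tᵢ ⇒ x = tᵢ/(1/V₁ − 1/V₂) = 0.06320/(7.3692e-04 − 2.3288e-04) = 125.39 m.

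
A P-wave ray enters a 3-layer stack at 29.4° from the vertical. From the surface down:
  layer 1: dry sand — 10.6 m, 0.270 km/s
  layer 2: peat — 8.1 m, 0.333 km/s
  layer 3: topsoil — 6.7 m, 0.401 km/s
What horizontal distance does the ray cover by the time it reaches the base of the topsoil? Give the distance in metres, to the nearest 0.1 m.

19.3 m

p = sin θ₁/V₁ = sin 29.4°/0.270 = 1.8182e+00 s/km is conserved through the stack.
Layer 1: θ = 29.40°; offset = 10.6·tan 29.40° = 5.973 m.
Layer 2: sin θ = p·0.333 = 0.6054 → θ = 37.26°; offset = 8.1·tan 37.26° = 6.162 m.
Layer 3: sin θ = p·0.401 = 0.7291 → θ = 46.81°; offset = 6.7·tan 46.81° = 7.137 m.
Total horizontal offset = 19.272 m.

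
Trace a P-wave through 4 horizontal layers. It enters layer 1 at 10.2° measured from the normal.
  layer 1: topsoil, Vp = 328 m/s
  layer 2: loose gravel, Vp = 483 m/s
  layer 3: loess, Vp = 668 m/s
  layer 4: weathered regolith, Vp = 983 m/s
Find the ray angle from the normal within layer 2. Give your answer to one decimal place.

15.1°

Ray parameter p = sin 10.2° / 328 = 5.3989e-04 s/m.
sin θ_2 = p·V_2 = 5.3989e-04 × 483 = 0.2608.
θ_2 = arcsin 0.2608 = 15.12°.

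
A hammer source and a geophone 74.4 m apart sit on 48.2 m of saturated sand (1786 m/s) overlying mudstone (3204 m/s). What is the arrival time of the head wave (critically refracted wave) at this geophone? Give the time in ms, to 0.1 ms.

68.0 ms

t = x/V₂ + 2h·√(V₂²−V₁²)/(V₁V₂).
√(V₂²−V₁²) = √(3204²−1786²) = 2660.0 m/s; delay term = 2·48.2·2660.0/(1786·3204) = 0.04481 s.
t = 74.4/3204 + 0.04481 = 0.06803 s.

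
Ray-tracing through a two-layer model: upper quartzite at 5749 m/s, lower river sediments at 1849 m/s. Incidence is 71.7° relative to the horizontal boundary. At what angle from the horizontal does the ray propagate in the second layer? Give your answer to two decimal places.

Convert to the normal: θ₁ = 90° − 71.7° = 18.3°.
sin θ₁/V₁ = sin θ₂/V₂ ⇒ sin θ₂ = 1849·sin 18.3°/5749 = 1849·0.3140/5749 = 0.1010.
θ₂ = sin⁻¹(0.1010) = 5.80° (from vertical).
From the interface: 90° − 5.80° = 84.20°.

84.20°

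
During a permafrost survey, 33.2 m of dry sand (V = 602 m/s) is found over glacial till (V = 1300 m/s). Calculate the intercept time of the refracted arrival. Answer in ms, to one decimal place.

97.8 ms

θ_c = arcsin(V₁/V₂) = arcsin(602/1300) = 27.59°; cos θ_c = 0.8863.
tᵢ = 2h·cos θ_c / V₁ = 2·33.2·0.8863 / 602 = 0.09776 s.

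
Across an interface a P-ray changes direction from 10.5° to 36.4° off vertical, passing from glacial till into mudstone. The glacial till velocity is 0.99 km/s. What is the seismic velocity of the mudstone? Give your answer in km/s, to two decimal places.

3.22 km/s

sin 10.5° = 0.1822; sin 36.4° = 0.5934.
V₂ = V₁·(sin θ₂/sin θ₁) = 0.99·(0.5934/0.1822) = 3.22 km/s.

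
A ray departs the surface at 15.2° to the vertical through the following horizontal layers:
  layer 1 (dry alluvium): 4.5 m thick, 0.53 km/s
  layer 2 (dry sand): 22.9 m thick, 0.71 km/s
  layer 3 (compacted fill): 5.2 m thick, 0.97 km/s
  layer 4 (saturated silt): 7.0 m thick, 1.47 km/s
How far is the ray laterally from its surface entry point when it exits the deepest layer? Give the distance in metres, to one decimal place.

Ray parameter p = sin 15.2° / 0.53 km/s = 4.9470e-01 s/km.
Layer 1: θ = 15.20°; offset = 4.5·tan 15.20° = 1.223 m.
Layer 2: sin θ = p·0.71 = 0.3512 → θ = 20.56°; offset = 22.9·tan 20.56° = 8.591 m.
Layer 3: sin θ = p·0.97 = 0.4799 → θ = 28.68°; offset = 5.2·tan 28.68° = 2.844 m.
Layer 4: sin θ = p·1.47 = 0.7272 → θ = 46.65°; offset = 7.0·tan 46.65° = 7.416 m.
Total horizontal offset = 20.073 m.

20.1 m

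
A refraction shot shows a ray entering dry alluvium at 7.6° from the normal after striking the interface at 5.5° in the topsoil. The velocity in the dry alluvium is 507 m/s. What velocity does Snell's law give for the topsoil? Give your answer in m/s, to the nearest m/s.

sin 5.5° = 0.0958; sin 7.6° = 0.1323.
V₁ = V₂·(sin θ₁/sin θ₂) = 507·(0.0958/0.1323) = 367.42 m/s.

367 m/s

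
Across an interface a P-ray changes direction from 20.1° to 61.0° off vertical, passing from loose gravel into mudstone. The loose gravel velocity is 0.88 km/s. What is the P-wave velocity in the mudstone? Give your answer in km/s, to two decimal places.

sin 20.1° = 0.3437; sin 61.0° = 0.8746.
V₂ = V₁·(sin θ₂/sin θ₁) = 0.88·(0.8746/0.3437) = 2.24 km/s.

2.24 km/s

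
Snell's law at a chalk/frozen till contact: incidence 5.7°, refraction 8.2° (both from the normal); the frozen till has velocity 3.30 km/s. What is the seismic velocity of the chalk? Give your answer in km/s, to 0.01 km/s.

sin 5.7° = 0.0993; sin 8.2° = 0.1426.
V₁ = V₂·(sin θ₁/sin θ₂) = 3.30·(0.0993/0.1426) = 2.30 km/s.

2.30 km/s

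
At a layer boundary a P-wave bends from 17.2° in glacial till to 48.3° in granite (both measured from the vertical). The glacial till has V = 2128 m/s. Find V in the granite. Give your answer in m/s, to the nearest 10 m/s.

Snell's law: sin 17.2°/V₁ = sin 48.3°/V₂.
V₂ = V₁·sin 48.3°/sin 17.2° = 2128 × 2.5249 = 5373.02 m/s.

5370 m/s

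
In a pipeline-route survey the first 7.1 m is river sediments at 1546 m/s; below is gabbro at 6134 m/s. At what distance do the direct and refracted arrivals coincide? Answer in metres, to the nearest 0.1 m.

18.4 m

θ_c = arcsin(1546/6134) = 14.60°, so cos θ_c = 0.9677 and tᵢ = 2h cos θ_c/V₁ = 0.0089 s.
At crossover x/V₁ = x/V₂ + tᵢ ⇒ x = tᵢ/(1/V₁ − 1/V₂) = 0.00889/(6.4683e-04 − 1.6303e-04) = 18.37 m.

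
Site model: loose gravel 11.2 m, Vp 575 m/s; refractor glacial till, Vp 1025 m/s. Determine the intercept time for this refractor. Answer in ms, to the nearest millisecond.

tᵢ = 2h·√(V₂²−V₁²)/(V₁V₂).
√(V₂²−V₁²) = √(1025²−575²) = 848.5 m/s.
tᵢ = 2·11.2·848.5/(575·1025) = 0.03225 s.

32 ms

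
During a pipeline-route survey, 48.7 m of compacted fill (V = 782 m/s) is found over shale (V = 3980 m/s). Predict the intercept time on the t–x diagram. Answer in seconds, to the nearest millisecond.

0.122 s

tᵢ = 2h·√(V₂²−V₁²)/(V₁V₂).
√(V₂²−V₁²) = √(3980²−782²) = 3902.4 m/s.
tᵢ = 2·48.7·3902.4/(782·3980) = 0.12212 s.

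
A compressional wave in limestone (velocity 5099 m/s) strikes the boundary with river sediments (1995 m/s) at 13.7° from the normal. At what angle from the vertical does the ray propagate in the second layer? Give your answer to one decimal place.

5.3°

Snell's law: sin θ₂ = (V₂/V₁)·sin θ₁ = (1995/5099)·sin 13.7° = 0.0927.
θ₂ = sin⁻¹(0.0927) = 5.32° (from vertical).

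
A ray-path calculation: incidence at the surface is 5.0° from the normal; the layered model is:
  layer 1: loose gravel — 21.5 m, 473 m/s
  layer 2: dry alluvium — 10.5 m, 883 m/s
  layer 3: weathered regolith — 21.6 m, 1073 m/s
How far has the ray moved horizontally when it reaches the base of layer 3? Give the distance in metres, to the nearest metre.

8 m

Ray parameter p = sin 5.0° / 473 m/s = 1.8426e-04 s/m.
Layer 1: θ = 5.00°; offset = 21.5·tan 5.00° = 1.881 m.
Layer 2: sin θ = p·883 = 0.1627 → θ = 9.36°; offset = 10.5·tan 9.36° = 1.731 m.
Layer 3: sin θ = p·1073 = 0.1977 → θ = 11.40°; offset = 21.6·tan 11.40° = 4.357 m.
Total horizontal offset = 7.969 m.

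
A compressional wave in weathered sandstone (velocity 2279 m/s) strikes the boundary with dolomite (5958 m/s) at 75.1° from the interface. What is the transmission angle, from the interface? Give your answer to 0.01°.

Convert to the normal: θ₁ = 90° − 75.1° = 14.9°.
sin θ₁/V₁ = sin θ₂/V₂ ⇒ sin θ₂ = 5958·sin 14.9°/2279 = 5958·0.2571/2279 = 0.6722.
θ₂ = arcsin 0.6722 = 42.24° from the normal.
From the interface: 90° − 42.24° = 47.76°.

47.76°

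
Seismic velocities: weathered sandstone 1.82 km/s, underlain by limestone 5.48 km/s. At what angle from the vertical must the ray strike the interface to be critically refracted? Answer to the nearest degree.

At critical incidence the refracted ray runs along the interface (θ₂ = 90°), so sin θ_c = V₁/V₂.
θ_c = arcsin(1.82/5.48) = arcsin 0.3321 = 19.40°.

19°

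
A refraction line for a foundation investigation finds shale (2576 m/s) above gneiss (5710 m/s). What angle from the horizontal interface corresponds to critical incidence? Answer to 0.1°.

At critical incidence the refracted ray runs along the interface (θ₂ = 90°), so sin θ_c = V₁/V₂.
θ_c = arcsin(2576/5710) = arcsin 0.4511 = 26.82°.
Measured from the interface: 90° − 26.82° = 63.18°.

63.2°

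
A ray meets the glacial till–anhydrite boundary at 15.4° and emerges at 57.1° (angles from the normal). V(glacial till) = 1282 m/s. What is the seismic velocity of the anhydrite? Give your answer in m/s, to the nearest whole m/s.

4053 m/s

sin 15.4° = 0.2656; sin 57.1° = 0.8396.
V₂ = V₁·(sin θ₂/sin θ₁) = 1282·(0.8396/0.2656) = 4053.35 m/s.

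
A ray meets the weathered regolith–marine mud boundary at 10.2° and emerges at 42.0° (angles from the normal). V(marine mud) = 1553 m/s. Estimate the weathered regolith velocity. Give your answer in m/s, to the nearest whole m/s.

411 m/s

Snell's law: sin 10.2°/V₁ = sin 42.0°/V₂.
V₁ = V₂·sin 10.2°/sin 42.0° = 1553 × 0.2646 = 411.00 m/s.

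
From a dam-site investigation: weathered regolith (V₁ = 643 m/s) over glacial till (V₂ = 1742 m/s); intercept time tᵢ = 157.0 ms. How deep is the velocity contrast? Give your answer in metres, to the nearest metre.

54 m

θ_c = arcsin(643/1742) = 21.66°; cos θ_c = 0.9294.
tᵢ = 2h cos θ_c/V₁ ⇒ h = tᵢ·V₁/(2 cos θ_c) = 0.157·643/(2·0.9294) = 54.31 m.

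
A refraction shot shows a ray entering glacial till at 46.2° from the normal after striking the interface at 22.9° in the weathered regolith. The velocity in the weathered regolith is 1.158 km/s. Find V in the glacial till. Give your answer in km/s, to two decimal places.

Snell's law: sin 22.9°/V₁ = sin 46.2°/V₂.
V₂ = V₁·sin 46.2°/sin 22.9° = 1.158 × 1.8548 = 2.15 km/s.

2.15 km/s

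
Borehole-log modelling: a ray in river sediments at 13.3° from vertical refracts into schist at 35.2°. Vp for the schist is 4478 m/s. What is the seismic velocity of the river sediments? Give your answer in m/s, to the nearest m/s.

Snell's law: sin 13.3°/V₁ = sin 35.2°/V₂.
V₁ = V₂·sin 13.3°/sin 35.2° = 4478 × 0.3991 = 1787.14 m/s.

1787 m/s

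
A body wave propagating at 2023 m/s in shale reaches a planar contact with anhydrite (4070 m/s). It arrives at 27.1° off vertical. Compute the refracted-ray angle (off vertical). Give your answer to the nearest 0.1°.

Snell's law: sin θ₂ = (V₂/V₁)·sin θ₁ = (4070/2023)·sin 27.1° = 0.9165.
θ₂ = arcsin 0.9165 = 66.42° from the normal.

66.4°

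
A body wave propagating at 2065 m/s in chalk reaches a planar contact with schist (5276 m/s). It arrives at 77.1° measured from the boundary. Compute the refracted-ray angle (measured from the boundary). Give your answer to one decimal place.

Angle from the normal: 90° − 77.1° = 12.9°.
Snell's law: sin θ₂ = (V₂/V₁)·sin θ₁ = (5276/2065)·sin 12.9° = 0.5704.
θ₂ = sin⁻¹(0.5704) = 34.78° (from vertical).
From the interface: 90° − 34.78° = 55.22°.

55.2°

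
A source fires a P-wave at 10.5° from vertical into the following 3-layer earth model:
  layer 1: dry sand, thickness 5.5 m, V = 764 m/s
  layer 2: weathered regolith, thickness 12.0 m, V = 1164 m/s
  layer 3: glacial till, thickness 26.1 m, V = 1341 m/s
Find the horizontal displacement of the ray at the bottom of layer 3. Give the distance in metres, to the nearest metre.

p = sin θ₁/V₁ = sin 10.5°/764 = 2.3853e-04 s/m is conserved through the stack.
Layer 1: θ = 10.50°; offset = 5.5·tan 10.50° = 1.019 m.
Layer 2: sin θ = p·1164 = 0.2776 → θ = 16.12°; offset = 12.0·tan 16.12° = 3.468 m.
Layer 3: sin θ = p·1341 = 0.3199 → θ = 18.65°; offset = 26.1·tan 18.65° = 8.811 m.
Summing the layer offsets gives 13.299 m.

13 m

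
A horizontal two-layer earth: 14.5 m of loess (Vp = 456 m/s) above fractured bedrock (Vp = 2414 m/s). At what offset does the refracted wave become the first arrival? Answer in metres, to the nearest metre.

θ_c = arcsin(456/2414) = 10.89°, so cos θ_c = 0.9820 and tᵢ = 2h cos θ_c/V₁ = 0.0625 s.
At crossover x/V₁ = x/V₂ + tᵢ ⇒ x = tᵢ/(1/V₁ − 1/V₂) = 0.06245/(2.1930e-03 − 4.1425e-04) = 35.11 m.

35 m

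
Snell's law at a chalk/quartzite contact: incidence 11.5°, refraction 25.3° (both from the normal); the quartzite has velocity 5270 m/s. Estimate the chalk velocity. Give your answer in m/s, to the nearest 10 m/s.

2460 m/s

Snell's law: sin 11.5°/V₁ = sin 25.3°/V₂.
V₁ = V₂·sin 11.5°/sin 25.3° = 5270 × 0.4665 = 2458.52 m/s.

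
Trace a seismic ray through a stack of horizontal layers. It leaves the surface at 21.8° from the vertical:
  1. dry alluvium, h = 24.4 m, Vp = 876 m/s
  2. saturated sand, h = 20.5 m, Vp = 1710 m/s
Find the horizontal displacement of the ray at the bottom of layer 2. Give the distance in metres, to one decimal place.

p = sin θ₁/V₁ = sin 21.8°/876 = 4.2394e-04 s/m is conserved through the stack.
Layer 1: θ = 21.80°; offset = 24.4·tan 21.80° = 9.759 m.
Layer 2: sin θ = p·1710 = 0.7249 → θ = 46.46°; offset = 20.5·tan 46.46° = 21.575 m.
Summing the layer offsets gives 31.334 m.

31.3 m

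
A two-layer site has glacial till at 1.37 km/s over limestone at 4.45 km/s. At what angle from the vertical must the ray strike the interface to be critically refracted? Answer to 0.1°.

17.9°

At critical incidence the refracted ray runs along the interface (θ₂ = 90°), so sin θ_c = V₁/V₂.
θ_c = arcsin(1.37/4.45) = arcsin 0.3079 = 17.93°.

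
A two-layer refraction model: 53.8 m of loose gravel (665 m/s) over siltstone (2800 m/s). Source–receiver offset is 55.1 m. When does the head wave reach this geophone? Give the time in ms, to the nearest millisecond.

t = x/V₂ + 2h·√(V₂²−V₁²)/(V₁V₂).
√(V₂²−V₁²) = √(2800²−665²) = 2719.9 m/s; delay term = 2·53.8·2719.9/(665·2800) = 0.15717 s.
t = 55.1/2800 + 0.15717 = 0.17685 s.

177 ms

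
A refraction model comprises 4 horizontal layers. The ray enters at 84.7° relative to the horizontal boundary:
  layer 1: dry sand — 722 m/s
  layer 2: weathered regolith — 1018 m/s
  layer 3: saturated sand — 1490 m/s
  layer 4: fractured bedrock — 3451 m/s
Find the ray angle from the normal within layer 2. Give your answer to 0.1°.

From the normal: θ₁ = 90° − 84.7° = 5.3°.
Ray parameter p = sin 5.3° / 722 = 1.2794e-04 s/m.
sin θ_2 = p·V_2 = 1.2794e-04 × 1018 = 0.1302.
θ_2 = arcsin 0.1302 = 7.48°.

7.5°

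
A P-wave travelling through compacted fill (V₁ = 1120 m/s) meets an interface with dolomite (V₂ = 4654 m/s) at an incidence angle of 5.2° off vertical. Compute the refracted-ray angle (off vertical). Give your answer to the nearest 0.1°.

22.1°

Snell's law: sin θ₂ = (V₂/V₁)·sin θ₁ = (4654/1120)·sin 5.2° = 0.3766.
θ₂ = arcsin 0.3766 = 22.12° from the normal.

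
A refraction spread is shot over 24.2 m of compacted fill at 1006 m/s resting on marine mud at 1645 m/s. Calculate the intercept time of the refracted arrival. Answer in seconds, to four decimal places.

0.0381 s

tᵢ = 2h·√(V₂²−V₁²)/(V₁V₂).
√(V₂²−V₁²) = √(1645²−1006²) = 1301.5 m/s.
tᵢ = 2·24.2·1301.5/(1006·1645) = 0.03807 s.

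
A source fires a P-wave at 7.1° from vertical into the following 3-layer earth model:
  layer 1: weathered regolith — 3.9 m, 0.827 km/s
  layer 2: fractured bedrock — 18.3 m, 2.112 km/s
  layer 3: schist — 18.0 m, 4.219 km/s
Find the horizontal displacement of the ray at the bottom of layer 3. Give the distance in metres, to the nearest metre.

Apply Snell's law at each interface; in layer i the horizontal offset is hᵢ·tan θᵢ.
Layer 1: θ = 7.10°; offset = 3.9·tan 7.10° = 0.486 m.
Layer 2: sin θ = 2.112·sin 7.1°/0.827 = 0.3157, θ = 18.40°; offset = 18.3·tan 18.40° = 6.088 m.
Layer 3: sin θ = 4.219·sin 7.1°/0.827 = 0.6306, θ = 39.09°; offset = 18.0·tan 39.09° = 14.624 m.
Summing the layer offsets gives 21.197 m.

21 m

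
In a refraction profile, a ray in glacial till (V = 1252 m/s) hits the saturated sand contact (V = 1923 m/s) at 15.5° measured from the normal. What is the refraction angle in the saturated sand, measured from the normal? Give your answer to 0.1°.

24.2°

Snell's law: sin θ₂ = (V₂/V₁)·sin θ₁ = (1923/1252)·sin 15.5° = 0.4105.
θ₂ = arcsin 0.4105 = 24.23° from the normal.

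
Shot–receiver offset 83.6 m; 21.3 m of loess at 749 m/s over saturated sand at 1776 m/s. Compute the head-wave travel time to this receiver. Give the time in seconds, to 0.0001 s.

θ_c = arcsin(V₁/V₂) = arcsin(749/1776) = 24.94°, cos θ_c = 0.9067.
Intercept time tᵢ = 2h cos θ_c / V₁ = 2·21.3·0.9067/749 = 0.05157 s.
t = x/V₂ + tᵢ = 83.6/1776 + 0.05157 = 0.09864 s.

0.0986 s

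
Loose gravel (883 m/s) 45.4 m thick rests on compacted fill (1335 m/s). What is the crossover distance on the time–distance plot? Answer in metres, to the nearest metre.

201 m

θ_c = arcsin(883/1335) = 41.41°, so cos θ_c = 0.7500 and tᵢ = 2h cos θ_c/V₁ = 0.0771 s.
At crossover x/V₁ = x/V₂ + tᵢ ⇒ x = tᵢ/(1/V₁ − 1/V₂) = 0.07712/(1.1325e-03 − 7.4906e-04) = 201.14 m.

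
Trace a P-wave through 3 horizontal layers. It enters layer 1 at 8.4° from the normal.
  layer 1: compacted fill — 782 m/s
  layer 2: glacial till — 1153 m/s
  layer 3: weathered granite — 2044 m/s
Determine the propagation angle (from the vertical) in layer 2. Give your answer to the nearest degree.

Ray parameter p = sin 8.4° / 782 = 1.8681e-04 s/m.
sin θ_2 = p·V_2 = 1.8681e-04 × 1153 = 0.2154.
θ_2 = 12.44° from the vertical.

12°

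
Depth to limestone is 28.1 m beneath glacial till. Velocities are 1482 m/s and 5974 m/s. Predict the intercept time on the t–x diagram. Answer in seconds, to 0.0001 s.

θ_c = arcsin(V₁/V₂) = arcsin(1482/5974) = 14.36°; cos θ_c = 0.9687.
tᵢ = 2h·cos θ_c / V₁ = 2·28.1·0.9687 / 1482 = 0.03674 s.

0.0367 s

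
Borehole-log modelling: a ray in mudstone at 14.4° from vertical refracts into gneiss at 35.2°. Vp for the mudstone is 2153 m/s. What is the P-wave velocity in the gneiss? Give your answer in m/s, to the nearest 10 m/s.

4990 m/s

Snell's law: sin 14.4°/V₁ = sin 35.2°/V₂.
V₂ = V₁·sin 35.2°/sin 14.4° = 2153 × 2.3179 = 4990.39 m/s.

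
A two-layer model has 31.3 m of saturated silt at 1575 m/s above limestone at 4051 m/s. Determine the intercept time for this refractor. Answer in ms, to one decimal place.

θ_c = arcsin(V₁/V₂) = arcsin(1575/4051) = 22.88°; cos θ_c = 0.9213.
tᵢ = 2h·cos θ_c / V₁ = 2·31.3·0.9213 / 1575 = 0.03662 s.

36.6 ms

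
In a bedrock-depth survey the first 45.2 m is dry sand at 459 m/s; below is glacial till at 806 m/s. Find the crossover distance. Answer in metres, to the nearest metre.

173 m

x_cross = 2h·√((V₂+V₁)/(V₂−V₁)).
(V₂+V₁)/(V₂−V₁) = (806+459)/(806−459) = 3.6455; √ = 1.9093.
x_cross = 2·45.2·1.9093 = 172.60 m.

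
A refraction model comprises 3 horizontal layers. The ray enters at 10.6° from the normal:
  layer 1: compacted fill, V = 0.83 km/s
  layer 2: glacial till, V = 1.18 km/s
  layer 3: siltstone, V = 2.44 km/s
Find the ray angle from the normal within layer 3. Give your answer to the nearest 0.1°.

Ray parameter p = sin 10.6° / 0.83 = 2.2163e-01 s/km.
sin θ_3 = p·V_3 = 2.2163e-01 × 2.44 = 0.5408.
θ_3 = arcsin 0.5408 = 32.74°.

32.7°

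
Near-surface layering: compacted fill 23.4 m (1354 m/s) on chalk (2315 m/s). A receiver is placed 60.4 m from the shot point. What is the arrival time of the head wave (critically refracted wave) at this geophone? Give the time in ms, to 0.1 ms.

54.1 ms

t = x/V₂ + 2h·√(V₂²−V₁²)/(V₁V₂).
√(V₂²−V₁²) = √(2315²−1354²) = 1877.7 m/s; delay term = 2·23.4·1877.7/(1354·2315) = 0.02804 s.
t = 60.4/2315 + 0.02804 = 0.05413 s.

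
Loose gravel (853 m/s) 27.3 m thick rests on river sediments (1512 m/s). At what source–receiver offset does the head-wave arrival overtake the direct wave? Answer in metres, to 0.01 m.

103.43 m

x_cross = 2h·√((V₂+V₁)/(V₂−V₁)).
(V₂+V₁)/(V₂−V₁) = (1512+853)/(1512−853) = 3.5888; √ = 1.8944.
x_cross = 2·27.3·1.8944 = 103.43 m.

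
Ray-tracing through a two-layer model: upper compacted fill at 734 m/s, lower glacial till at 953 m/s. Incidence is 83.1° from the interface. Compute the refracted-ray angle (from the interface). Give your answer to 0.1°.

Convert to the normal: θ₁ = 90° − 83.1° = 6.9°.
Snell's law: sin θ₂ = (V₂/V₁)·sin θ₁ = (953/734)·sin 6.9° = 0.1560.
θ₂ = arcsin 0.1560 = 8.97° from the normal.
From the interface: 90° − 8.97° = 81.03°.

81.0°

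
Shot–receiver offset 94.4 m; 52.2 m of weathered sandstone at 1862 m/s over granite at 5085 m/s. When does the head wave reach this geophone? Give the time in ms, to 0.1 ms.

70.7 ms

t = x/V₂ + 2h·√(V₂²−V₁²)/(V₁V₂).
√(V₂²−V₁²) = √(5085²−1862²) = 4731.8 m/s; delay term = 2·52.2·4731.8/(1862·5085) = 0.05217 s.
t = 94.4/5085 + 0.05217 = 0.07074 s.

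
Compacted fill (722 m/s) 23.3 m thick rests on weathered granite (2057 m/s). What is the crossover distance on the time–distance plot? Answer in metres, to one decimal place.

θ_c = arcsin(722/2057) = 20.55°, so cos θ_c = 0.9364 and tᵢ = 2h cos θ_c/V₁ = 0.0604 s.
At crossover x/V₁ = x/V₂ + tᵢ ⇒ x = tᵢ/(1/V₁ − 1/V₂) = 0.06044/(1.3850e-03 − 4.8614e-04) = 67.23 m.

67.2 m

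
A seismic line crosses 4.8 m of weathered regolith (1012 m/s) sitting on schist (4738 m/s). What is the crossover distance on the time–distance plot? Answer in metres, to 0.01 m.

11.93 m

x_cross = 2h·√((V₂+V₁)/(V₂−V₁)).
(V₂+V₁)/(V₂−V₁) = (4738+1012)/(4738−1012) = 1.5432; √ = 1.2423.
x_cross = 2·4.8·1.2423 = 11.93 m.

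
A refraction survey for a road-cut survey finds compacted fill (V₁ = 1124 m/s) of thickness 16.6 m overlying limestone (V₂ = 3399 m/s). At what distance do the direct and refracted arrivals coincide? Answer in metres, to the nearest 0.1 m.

x_cross = 2h·√((V₂+V₁)/(V₂−V₁)).
(V₂+V₁)/(V₂−V₁) = (3399+1124)/(3399−1124) = 1.9881; √ = 1.4100.
x_cross = 2·16.6·1.4100 = 46.81 m.

46.8 m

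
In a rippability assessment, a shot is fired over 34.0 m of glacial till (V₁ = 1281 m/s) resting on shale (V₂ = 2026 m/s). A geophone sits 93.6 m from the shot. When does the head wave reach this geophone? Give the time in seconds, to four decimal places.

0.0873 s

t = x/V₂ + 2h·√(V₂²−V₁²)/(V₁V₂).
√(V₂²−V₁²) = √(2026²−1281²) = 1569.6 m/s; delay term = 2·34.0·1569.6/(1281·2026) = 0.04113 s.
t = 93.6/2026 + 0.04113 = 0.08733 s.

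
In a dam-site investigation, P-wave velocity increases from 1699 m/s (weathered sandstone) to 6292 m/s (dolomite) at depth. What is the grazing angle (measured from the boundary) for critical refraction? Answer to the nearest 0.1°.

Critical incidence: sin θ_c = V₁/V₂ = 1699/6292 = 0.2700.
θ_c = arcsin 0.2700 = 15.67°.
Measured from the interface: 90° − 15.67° = 74.33°.

74.3°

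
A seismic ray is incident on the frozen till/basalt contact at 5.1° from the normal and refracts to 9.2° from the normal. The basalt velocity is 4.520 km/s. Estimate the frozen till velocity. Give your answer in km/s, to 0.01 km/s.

Snell's law: sin 5.1°/V₁ = sin 9.2°/V₂.
V₁ = V₂·sin 5.1°/sin 9.2° = 4.520 × 0.5560 = 2.51 km/s.

2.51 km/s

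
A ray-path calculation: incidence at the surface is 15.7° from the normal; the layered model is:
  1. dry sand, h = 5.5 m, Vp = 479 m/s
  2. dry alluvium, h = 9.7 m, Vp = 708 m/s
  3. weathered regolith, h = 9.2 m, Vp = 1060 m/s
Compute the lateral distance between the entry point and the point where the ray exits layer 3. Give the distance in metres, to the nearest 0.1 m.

p = sin θ₁/V₁ = sin 15.7°/479 = 5.6493e-04 s/m is conserved through the stack.
Layer 1: θ = 15.70°; offset = 5.5·tan 15.70° = 1.546 m.
Layer 2: sin θ = p·708 = 0.4000 → θ = 23.58°; offset = 9.7·tan 23.58° = 4.233 m.
Layer 3: sin θ = p·1060 = 0.5988 → θ = 36.79°; offset = 9.2·tan 36.79° = 6.879 m.
Σ offsets = 12.658 m.

12.7 m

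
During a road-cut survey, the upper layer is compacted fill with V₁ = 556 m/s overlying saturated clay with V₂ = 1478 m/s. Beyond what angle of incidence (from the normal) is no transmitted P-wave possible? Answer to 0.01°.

Critical incidence: sin θ_c = V₁/V₂ = 556/1478 = 0.3762.
θ_c = arcsin 0.3762 = 22.10°.

22.10°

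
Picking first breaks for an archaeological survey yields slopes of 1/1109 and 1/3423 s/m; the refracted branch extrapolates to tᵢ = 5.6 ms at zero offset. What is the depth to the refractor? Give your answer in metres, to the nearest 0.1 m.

3.3 m

θ_c = arcsin(1109/3423) = 18.90°; cos θ_c = 0.9461.
tᵢ = 2h cos θ_c/V₁ ⇒ h = tᵢ·V₁/(2 cos θ_c) = 0.0056·1109/(2·0.9461) = 3.28 m.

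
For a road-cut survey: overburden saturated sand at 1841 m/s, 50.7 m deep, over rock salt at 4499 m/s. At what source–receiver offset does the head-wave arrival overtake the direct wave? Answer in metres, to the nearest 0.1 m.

x_cross = 2h·√((V₂+V₁)/(V₂−V₁)).
(V₂+V₁)/(V₂−V₁) = (4499+1841)/(4499−1841) = 2.3853; √ = 1.5444.
x_cross = 2·50.7·1.5444 = 156.60 m.

156.6 m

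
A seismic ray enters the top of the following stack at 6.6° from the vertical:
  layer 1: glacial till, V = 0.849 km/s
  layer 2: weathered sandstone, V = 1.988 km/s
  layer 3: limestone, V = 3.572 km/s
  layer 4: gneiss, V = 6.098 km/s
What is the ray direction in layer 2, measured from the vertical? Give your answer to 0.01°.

15.61°

Ray parameter p = sin 6.6° / 0.849 = 1.3538e-01 s/km.
sin θ_2 = p·V_2 = 1.3538e-01 × 1.988 = 0.2691.
θ_2 = 15.61° from the vertical.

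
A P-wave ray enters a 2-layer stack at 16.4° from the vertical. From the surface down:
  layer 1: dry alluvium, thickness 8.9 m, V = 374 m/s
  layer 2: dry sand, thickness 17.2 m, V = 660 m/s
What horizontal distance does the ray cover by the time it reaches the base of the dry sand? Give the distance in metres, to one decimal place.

12.5 m

Ray parameter p = sin 16.4° / 374 m/s = 7.5492e-04 s/m.
Layer 1: θ = 16.40°; offset = 8.9·tan 16.40° = 2.619 m.
Layer 2: sin θ = p·660 = 0.4982 → θ = 29.88°; offset = 17.2·tan 29.88° = 9.884 m.
Summing the layer offsets gives 12.504 m.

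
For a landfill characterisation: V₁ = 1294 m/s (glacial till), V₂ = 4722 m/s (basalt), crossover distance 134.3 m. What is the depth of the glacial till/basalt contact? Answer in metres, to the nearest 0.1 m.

50.7 m

x_cross = 2h·√((V₂+V₁)/(V₂−V₁)) → h = x_cross / (2·√((V₂+V₁)/(V₂−V₁))).
√((V₂+V₁)/(V₂−V₁)) = √((4722+1294)/(4722−1294)) = 1.3247.
h = 134.3 / (2·1.3247) = 50.69 m.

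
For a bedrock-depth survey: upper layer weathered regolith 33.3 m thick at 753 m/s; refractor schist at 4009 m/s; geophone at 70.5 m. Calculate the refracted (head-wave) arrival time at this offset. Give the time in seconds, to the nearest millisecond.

t = x/V₂ + 2h·√(V₂²−V₁²)/(V₁V₂).
√(V₂²−V₁²) = √(4009²−753²) = 3937.6 m/s; delay term = 2·33.3·3937.6/(753·4009) = 0.08687 s.
t = 70.5/4009 + 0.08687 = 0.10446 s.

0.104 s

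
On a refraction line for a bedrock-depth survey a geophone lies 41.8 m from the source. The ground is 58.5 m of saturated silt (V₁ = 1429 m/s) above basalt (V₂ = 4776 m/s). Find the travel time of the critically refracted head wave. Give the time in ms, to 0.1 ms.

t = x/V₂ + 2h·√(V₂²−V₁²)/(V₁V₂).
√(V₂²−V₁²) = √(4776²−1429²) = 4557.2 m/s; delay term = 2·58.5·4557.2/(1429·4776) = 0.07812 s.
t = 41.8/4776 + 0.07812 = 0.08688 s.

86.9 ms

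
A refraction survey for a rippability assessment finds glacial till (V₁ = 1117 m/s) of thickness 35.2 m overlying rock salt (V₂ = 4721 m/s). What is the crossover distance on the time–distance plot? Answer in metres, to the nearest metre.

90 m

x_cross = 2h·√((V₂+V₁)/(V₂−V₁)).
(V₂+V₁)/(V₂−V₁) = (4721+1117)/(4721−1117) = 1.6199; √ = 1.2727.
x_cross = 2·35.2·1.2727 = 89.60 m.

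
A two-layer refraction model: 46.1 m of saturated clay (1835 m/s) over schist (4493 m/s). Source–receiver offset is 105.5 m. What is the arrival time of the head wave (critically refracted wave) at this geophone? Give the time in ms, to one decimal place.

69.3 ms

θ_c = arcsin(V₁/V₂) = arcsin(1835/4493) = 24.11°, cos θ_c = 0.9128.
Intercept time tᵢ = 2h cos θ_c / V₁ = 2·46.1·0.9128/1835 = 0.04586 s.
t = x/V₂ + tᵢ = 105.5/4493 + 0.04586 = 0.06934 s.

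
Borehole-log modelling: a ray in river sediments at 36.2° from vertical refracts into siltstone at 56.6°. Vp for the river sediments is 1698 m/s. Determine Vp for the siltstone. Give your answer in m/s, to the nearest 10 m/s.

2400 m/s

sin 36.2° = 0.5906; sin 56.6° = 0.8348.
V₂ = V₁·(sin θ₂/sin θ₁) = 1698·(0.8348/0.5906) = 2400.20 m/s.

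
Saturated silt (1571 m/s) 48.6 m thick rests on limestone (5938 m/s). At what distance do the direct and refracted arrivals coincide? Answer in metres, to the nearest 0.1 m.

127.5 m

x_cross = 2h·√((V₂+V₁)/(V₂−V₁)).
(V₂+V₁)/(V₂−V₁) = (5938+1571)/(5938−1571) = 1.7195; √ = 1.3113.
x_cross = 2·48.6·1.3113 = 127.46 m.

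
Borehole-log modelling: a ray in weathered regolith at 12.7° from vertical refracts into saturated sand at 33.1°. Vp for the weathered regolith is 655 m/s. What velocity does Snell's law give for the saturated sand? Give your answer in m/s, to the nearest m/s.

1627 m/s

Snell's law: sin 12.7°/V₁ = sin 33.1°/V₂.
V₂ = V₁·sin 33.1°/sin 12.7° = 655 × 2.4840 = 1627.03 m/s.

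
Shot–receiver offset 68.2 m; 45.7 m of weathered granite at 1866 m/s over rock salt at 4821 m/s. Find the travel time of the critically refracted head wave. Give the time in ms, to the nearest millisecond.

θ_c = arcsin(V₁/V₂) = arcsin(1866/4821) = 22.77°, cos θ_c = 0.9221.
Intercept time tᵢ = 2h cos θ_c / V₁ = 2·45.7·0.9221/1866 = 0.04516 s.
t = x/V₂ + tᵢ = 68.2/4821 + 0.04516 = 0.05931 s.

59 ms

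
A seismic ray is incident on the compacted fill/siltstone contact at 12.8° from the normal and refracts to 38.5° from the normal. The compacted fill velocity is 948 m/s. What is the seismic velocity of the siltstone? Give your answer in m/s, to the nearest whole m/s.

sin 12.8° = 0.2215; sin 38.5° = 0.6225.
V₂ = V₁·(sin θ₂/sin θ₁) = 948·(0.6225/0.2215) = 2663.72 m/s.

2664 m/s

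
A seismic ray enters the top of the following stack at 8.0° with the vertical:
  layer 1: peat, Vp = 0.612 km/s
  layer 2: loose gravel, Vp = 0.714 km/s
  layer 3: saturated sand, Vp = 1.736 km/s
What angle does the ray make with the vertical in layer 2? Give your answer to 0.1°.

9.3°

Ray parameter p = sin 8.0° / 0.612 = 2.2741e-01 s/km.
sin θ_2 = p·V_2 = 2.2741e-01 × 0.714 = 0.1624.
θ_2 = 9.34° from the vertical.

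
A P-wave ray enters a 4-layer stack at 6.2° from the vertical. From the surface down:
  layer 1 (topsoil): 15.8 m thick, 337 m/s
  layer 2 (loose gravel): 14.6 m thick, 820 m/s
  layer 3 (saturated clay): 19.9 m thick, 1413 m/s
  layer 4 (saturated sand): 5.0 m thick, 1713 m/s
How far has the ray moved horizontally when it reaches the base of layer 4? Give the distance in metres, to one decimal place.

p = sin θ₁/V₁ = sin 6.2°/337 = 3.2047e-04 s/m is conserved through the stack.
Layer 1: θ = 6.20°; offset = 15.8·tan 6.20° = 1.716 m.
Layer 2: sin θ = p·820 = 0.2628 → θ = 15.24°; offset = 14.6·tan 15.24° = 3.976 m.
Layer 3: sin θ = p·1413 = 0.4528 → θ = 26.93°; offset = 19.9·tan 26.93° = 10.107 m.
Layer 4: sin θ = p·1713 = 0.5490 → θ = 33.30°; offset = 5.0·tan 33.30° = 3.284 m.
Summing the layer offsets gives 19.084 m.

19.1 m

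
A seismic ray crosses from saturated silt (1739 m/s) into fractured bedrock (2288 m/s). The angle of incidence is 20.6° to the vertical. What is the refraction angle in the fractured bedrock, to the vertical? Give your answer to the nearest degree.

sin θ₁/V₁ = sin θ₂/V₂ ⇒ sin θ₂ = 2288·sin 20.6°/1739 = 2288·0.3518/1739 = 0.4629.
θ₂ = arcsin 0.4629 = 27.58° from the normal.

28°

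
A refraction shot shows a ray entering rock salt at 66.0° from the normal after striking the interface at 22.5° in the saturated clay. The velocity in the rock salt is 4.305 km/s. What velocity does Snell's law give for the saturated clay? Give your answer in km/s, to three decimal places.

Snell's law: sin 22.5°/V₁ = sin 66.0°/V₂.
V₁ = V₂·sin 22.5°/sin 66.0° = 4.305 × 0.4189 = 1.803 km/s.

1.803 km/s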